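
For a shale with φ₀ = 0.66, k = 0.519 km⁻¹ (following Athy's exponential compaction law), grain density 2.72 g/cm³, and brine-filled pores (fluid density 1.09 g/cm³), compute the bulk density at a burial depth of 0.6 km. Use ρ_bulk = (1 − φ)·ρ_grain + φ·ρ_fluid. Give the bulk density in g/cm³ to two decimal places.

1.93 g/cm³

Porosity at depth: φ = 0.66·exp(−0.519×0.6) = 0.66×0.7324 = 0.4834
Bulk density: ρ_b = (1−φ)ρ_g + φ·ρ_f = 0.5166×2.72 + 0.4834×1.09
       = 1.405 + 0.527 = 1.932 g/cm³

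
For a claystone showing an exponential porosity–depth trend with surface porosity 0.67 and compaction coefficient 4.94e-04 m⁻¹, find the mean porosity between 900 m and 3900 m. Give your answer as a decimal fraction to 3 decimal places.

Working in km (1 km = 1000 m; k in km⁻¹ = k in m⁻¹ × 1000):
⟨φ⟩ = (1/(d₂−d₁)) ∫ φ₀ e^(−kd) dd = φ₀·(e^(−k·d₁) − e^(−k·d₂)) / (k·(d₂−d₁))
e^(−0.494×0.9) = 0.6411; e^(−0.494×3.9) = 0.1456
⟨φ⟩ = 0.67 × (0.6411 − 0.1456) / (0.494 × 3) = 0.67 × 0.3343 = 0.2240

0.224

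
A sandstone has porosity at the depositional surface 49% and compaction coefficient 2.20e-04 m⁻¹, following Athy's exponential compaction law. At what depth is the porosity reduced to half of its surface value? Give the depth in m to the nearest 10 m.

Working in km (1 km = 1000 m; k in km⁻¹ = k in m⁻¹ × 1000):
φ/φ₀ = 1/2 ⇒ exp(−k·d) = 1/2 ⇒ d = ln(2) / k
d = 0.6931 / 0.22 = 3.151 km

3150 m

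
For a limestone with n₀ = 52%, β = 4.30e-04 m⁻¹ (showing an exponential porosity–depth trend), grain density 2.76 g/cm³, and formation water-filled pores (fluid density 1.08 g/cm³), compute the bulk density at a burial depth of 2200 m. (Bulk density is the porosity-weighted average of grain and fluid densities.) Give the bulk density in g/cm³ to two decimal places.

2.42 g/cm³

Working in km (1 km = 1000 m; β in km⁻¹ = β in m⁻¹ × 1000):
Porosity at depth: n = 0.52·exp(−0.43×2.2) = 0.52×0.3883 = 0.2019
Bulk density: ρ_b = (1−n)ρ_g + n·ρ_f = 0.7981×2.76 + 0.2019×1.08
       = 2.203 + 0.218 = 2.421 g/cm³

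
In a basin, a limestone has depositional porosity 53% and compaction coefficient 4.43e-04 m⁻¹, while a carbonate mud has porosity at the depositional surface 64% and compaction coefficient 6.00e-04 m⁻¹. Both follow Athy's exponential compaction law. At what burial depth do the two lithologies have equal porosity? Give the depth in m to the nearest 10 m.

Working in km (1 km = 1000 m; β in km⁻¹ = β in m⁻¹ × 1000):
Set n₀ₐ e^(−βₐd) = n₀ᵦ e^(−βᵦd) ⇒ ln(n₀ₐ/n₀ᵦ) = (βₐ − βᵦ)·d
d = ln(0.53/0.64) / (0.443 − 0.6) = -0.1886 / -0.157 = 1.201 km

1200 m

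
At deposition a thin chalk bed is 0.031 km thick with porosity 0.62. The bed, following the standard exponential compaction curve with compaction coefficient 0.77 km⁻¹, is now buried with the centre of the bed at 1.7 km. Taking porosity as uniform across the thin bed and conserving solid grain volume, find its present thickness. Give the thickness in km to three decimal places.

0.014 km

Porosity at 1.7 km: phi = 0.62·exp(−0.77×1.7) = 0.1675
Solid-volume conservation: h(1−phi) = h₀(1−phi₀) ⇒ h = h₀·(1−phi₀)/(1−phi)
h = 0.031 × (1 − 0.62)/(1 − 0.1675) = 0.031 × 0.4564 = 0.0141 km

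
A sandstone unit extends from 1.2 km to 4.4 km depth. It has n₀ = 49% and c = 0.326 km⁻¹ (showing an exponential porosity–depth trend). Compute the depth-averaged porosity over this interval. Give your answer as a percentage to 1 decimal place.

⟨n⟩ = (1/(d₂−d₁)) ∫ n₀ e^(−cd) dd = n₀·(e^(−c·d₁) − e^(−c·d₂)) / (c·(d₂−d₁))
e^(−0.326×1.2) = 0.6762; e^(−0.326×4.4) = 0.2383
⟨n⟩ = 0.49 × (0.6762 − 0.2383) / (0.326 × 3.2) = 0.49 × 0.4198 = 0.2057

20.6%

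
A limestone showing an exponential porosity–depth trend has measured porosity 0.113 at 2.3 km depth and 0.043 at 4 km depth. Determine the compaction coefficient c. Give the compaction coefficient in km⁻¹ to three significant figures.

0.568 km⁻¹

Athy: phi(z) = phi₀ e^(−cz) ⇒ phi₁/phi₂ = e^{c(z₂−z₁)} ⇒ c = ln(phi₁/phi₂)/(z₂−z₁)
c = ln(0.113/0.043) / (4 − 2.3) = ln(2.628) / 1.7 = 0.9662 / 1.7 = 0.5683 km⁻¹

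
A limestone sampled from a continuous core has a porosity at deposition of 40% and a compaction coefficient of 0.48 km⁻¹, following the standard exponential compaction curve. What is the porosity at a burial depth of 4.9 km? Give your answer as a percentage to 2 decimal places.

3.81%

phi = phi₀·exp(−β·d) = 0.4 × exp(−0.48 × 4.9) = 0.4 × exp(−2.352)
  = 0.4 × 0.0952 = 0.0381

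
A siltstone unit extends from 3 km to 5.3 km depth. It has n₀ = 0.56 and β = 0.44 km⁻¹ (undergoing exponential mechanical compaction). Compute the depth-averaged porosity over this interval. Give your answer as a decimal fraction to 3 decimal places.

⟨n⟩ = (1/(Z₂−Z₁)) ∫ n₀ e^(−βZ) dZ = n₀·(e^(−β·Z₁) − e^(−β·Z₂)) / (β·(Z₂−Z₁))
e^(−0.44×3) = 0.2671; e^(−0.44×5.3) = 0.0971
⟨n⟩ = 0.56 × (0.2671 − 0.0971) / (0.44 × 2.3) = 0.56 × 0.1680 = 0.0941

0.094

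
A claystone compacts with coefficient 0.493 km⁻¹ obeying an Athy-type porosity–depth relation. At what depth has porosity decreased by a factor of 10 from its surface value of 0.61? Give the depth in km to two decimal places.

4.67 km

n/n₀ = 1/10 ⇒ exp(−β·z) = 1/10 ⇒ z = ln(10) / β
z = 2.3026 / 0.493 = 4.671 km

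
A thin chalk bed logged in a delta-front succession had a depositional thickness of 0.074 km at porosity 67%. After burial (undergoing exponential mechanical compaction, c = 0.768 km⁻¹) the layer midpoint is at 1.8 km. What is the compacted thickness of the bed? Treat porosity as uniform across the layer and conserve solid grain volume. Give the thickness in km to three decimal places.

Porosity at 1.8 km: φ = 0.67·exp(−0.768×1.8) = 0.1682
Solid-volume conservation: h(1−φ) = h₀(1−φ₀) ⇒ h = h₀·(1−φ₀)/(1−φ)
h = 0.074 × (1 − 0.67)/(1 − 0.1682) = 0.074 × 0.3967 = 0.0294 km

0.029 km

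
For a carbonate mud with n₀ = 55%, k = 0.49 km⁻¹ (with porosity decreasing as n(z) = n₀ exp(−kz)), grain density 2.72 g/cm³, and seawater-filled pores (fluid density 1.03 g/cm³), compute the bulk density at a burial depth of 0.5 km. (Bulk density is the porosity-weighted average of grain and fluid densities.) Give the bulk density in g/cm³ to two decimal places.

Porosity at depth: n = 0.55·exp(−0.49×0.5) = 0.55×0.7827 = 0.4305
Bulk density: ρ_b = (1−n)ρ_g + n·ρ_f = 0.5695×2.72 + 0.4305×1.03
       = 1.549 + 0.443 = 1.992 g/cm³

1.99 g/cm³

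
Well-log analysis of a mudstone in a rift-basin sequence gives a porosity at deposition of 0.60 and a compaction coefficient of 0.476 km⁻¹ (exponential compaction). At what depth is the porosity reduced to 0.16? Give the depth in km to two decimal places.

2.78 km

Invert Athy's law: d = ln(phi₀/phi) / c
d = ln(0.6/0.16) / 0.476 = ln(3.75) / 0.476 = 1.3218 / 0.476 = 2.777 km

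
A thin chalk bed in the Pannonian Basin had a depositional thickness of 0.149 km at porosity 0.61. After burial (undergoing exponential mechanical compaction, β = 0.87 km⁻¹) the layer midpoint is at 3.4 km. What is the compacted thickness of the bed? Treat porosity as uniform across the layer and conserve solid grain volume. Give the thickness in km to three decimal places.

Porosity at 3.4 km: φ = 0.61·exp(−0.87×3.4) = 0.0317
Solid-volume conservation: h(1−φ) = h₀(1−φ₀) ⇒ h = h₀·(1−φ₀)/(1−φ)
h = 0.149 × (1 − 0.61)/(1 − 0.0317) = 0.149 × 0.4028 = 0.0600 km

0.060 km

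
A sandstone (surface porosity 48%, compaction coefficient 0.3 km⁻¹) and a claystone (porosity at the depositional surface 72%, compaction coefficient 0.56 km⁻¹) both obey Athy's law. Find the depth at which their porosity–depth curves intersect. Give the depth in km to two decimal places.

Set phi₀ₐ e^(−βₐz) = phi₀ᵦ e^(−βᵦz) ⇒ ln(phi₀ₐ/phi₀ᵦ) = (βₐ − βᵦ)·z
z = ln(0.48/0.72) / (0.3 − 0.56) = -0.4055 / -0.26 = 1.559 km

1.56 km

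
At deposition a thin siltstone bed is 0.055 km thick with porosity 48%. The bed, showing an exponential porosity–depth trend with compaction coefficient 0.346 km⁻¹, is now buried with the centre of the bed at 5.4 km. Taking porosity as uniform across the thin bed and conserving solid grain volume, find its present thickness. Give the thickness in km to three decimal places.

Porosity at 5.4 km: φ = 0.48·exp(−0.346×5.4) = 0.0741
Solid-volume conservation: h(1−φ) = h₀(1−φ₀) ⇒ h = h₀·(1−φ₀)/(1−φ)
h = 0.055 × (1 − 0.48)/(1 − 0.0741) = 0.055 × 0.5616 = 0.0309 km

0.031 km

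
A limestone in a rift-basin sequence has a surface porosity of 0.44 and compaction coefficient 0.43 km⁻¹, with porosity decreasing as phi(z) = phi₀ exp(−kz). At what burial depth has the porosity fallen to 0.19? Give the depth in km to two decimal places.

1.95 km

Invert Athy's law: z = ln(phi₀/phi) / k
z = ln(0.44/0.19) / 0.43 = ln(2.316) / 0.43 = 0.8398 / 0.43 = 1.953 km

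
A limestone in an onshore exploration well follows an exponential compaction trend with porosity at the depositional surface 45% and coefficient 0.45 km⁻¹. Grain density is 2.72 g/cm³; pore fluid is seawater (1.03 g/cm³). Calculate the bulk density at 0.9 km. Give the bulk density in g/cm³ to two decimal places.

Porosity at depth: n = 0.45·exp(−0.45×0.9) = 0.45×0.6670 = 0.3001
Bulk density: ρ_b = (1−n)ρ_g + n·ρ_f = 0.6999×2.72 + 0.3001×1.03
       = 1.904 + 0.309 = 2.213 g/cm³

2.21 g/cm³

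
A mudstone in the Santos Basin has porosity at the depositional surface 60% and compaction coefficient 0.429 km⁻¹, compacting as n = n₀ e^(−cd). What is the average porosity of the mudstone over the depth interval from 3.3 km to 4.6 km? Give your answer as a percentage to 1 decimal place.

11.2%

⟨n⟩ = (1/(d₂−d₁)) ∫ n₀ e^(−cd) dd = n₀·(e^(−c·d₁) − e^(−c·d₂)) / (c·(d₂−d₁))
e^(−0.429×3.3) = 0.2428; e^(−0.429×4.6) = 0.1390
⟨n⟩ = 0.6 × (0.2428 − 0.1390) / (0.429 × 1.3) = 0.6 × 0.1861 = 0.1116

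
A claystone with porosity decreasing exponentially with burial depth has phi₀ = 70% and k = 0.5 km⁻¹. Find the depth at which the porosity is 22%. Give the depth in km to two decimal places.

2.31 km

Invert Athy's law: z = ln(phi₀/phi) / k
z = ln(0.7/0.22) / 0.5 = ln(3.182) / 0.5 = 1.1575 / 0.5 = 2.315 km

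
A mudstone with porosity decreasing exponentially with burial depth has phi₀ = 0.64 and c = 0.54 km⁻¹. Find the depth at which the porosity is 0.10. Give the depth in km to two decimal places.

3.44 km

Invert Athy's law: z = ln(phi₀/phi) / c
z = ln(0.64/0.1) / 0.54 = ln(6.4) / 0.54 = 1.8563 / 0.54 = 3.438 km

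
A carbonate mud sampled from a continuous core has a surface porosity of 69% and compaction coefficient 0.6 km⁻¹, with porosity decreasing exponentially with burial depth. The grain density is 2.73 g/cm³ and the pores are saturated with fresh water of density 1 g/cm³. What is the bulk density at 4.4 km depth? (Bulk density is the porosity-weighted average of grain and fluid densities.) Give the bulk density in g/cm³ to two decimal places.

2.64 g/cm³

Porosity at depth: φ = 0.69·exp(−0.6×4.4) = 0.69×0.0714 = 0.0492
Bulk density: ρ_b = (1−φ)ρ_g + φ·ρ_f = 0.9508×2.73 + 0.0492×1
       = 2.596 + 0.049 = 2.645 g/cm³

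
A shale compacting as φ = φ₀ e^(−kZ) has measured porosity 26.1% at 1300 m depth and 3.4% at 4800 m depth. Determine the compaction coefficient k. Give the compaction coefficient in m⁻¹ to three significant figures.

Working in km (1 km = 1000 m; k in km⁻¹ = k in m⁻¹ × 1000):
Athy: φ(Z) = φ₀ e^(−kZ) ⇒ φ₁/φ₂ = e^{k(Z₂−Z₁)} ⇒ k = ln(φ₁/φ₂)/(Z₂−Z₁)
k = ln(0.261/0.034) / (4.8 − 1.3) = ln(7.676) / 3.5 = 2.0382 / 3.5 = 0.5823 km⁻¹

0.000582 m⁻¹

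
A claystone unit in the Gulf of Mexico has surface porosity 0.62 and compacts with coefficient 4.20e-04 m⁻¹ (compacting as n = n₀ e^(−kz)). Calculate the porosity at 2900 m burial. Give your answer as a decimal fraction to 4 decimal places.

Working in km (1 km = 1000 m; k in km⁻¹ = k in m⁻¹ × 1000):
n = n₀·exp(−k·z) = 0.62 × exp(−0.42 × 2.9) = 0.62 × exp(−1.218)
  = 0.62 × 0.2958 = 0.1834

0.1834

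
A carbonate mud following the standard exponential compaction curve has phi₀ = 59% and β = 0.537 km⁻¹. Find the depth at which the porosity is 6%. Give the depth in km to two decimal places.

4.26 km

Invert Athy's law: d = ln(phi₀/phi) / β
d = ln(0.59/0.06) / 0.537 = ln(9.833) / 0.537 = 2.2858 / 0.537 = 4.257 km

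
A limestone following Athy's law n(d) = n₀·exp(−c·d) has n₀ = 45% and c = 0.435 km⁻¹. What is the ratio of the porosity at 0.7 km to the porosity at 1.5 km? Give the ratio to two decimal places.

1.42

n(d₁)/n(d₂) = e^(−c·d₁)/e^(−c·d₂) = e^{c(d₂−d₁)}
= exp(0.435 × 0.8) = exp(0.348) = 1.4162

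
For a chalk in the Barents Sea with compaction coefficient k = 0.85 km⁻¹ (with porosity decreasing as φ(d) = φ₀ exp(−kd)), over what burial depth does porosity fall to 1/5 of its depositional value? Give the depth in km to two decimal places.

φ/φ₀ = 1/5 ⇒ exp(−k·d) = 1/5 ⇒ d = ln(5) / k
d = 1.6094 / 0.85 = 1.893 km

1.89 km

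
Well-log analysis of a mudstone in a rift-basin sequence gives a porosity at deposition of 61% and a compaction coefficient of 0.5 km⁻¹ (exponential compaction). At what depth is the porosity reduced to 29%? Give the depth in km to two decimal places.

Invert Athy's law: z = ln(phi₀/phi) / k
z = ln(0.61/0.29) / 0.5 = ln(2.103) / 0.5 = 0.7436 / 0.5 = 1.487 km

1.49 km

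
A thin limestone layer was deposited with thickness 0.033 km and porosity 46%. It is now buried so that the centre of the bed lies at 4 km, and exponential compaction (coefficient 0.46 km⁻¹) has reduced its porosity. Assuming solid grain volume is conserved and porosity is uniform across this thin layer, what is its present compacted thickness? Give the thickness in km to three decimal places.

Porosity at 4 km: φ = 0.46·exp(−0.46×4) = 0.0731
Solid-volume conservation: h(1−φ) = h₀(1−φ₀) ⇒ h = h₀·(1−φ₀)/(1−φ)
h = 0.033 × (1 − 0.46)/(1 − 0.0731) = 0.033 × 0.5826 = 0.0192 km

0.019 km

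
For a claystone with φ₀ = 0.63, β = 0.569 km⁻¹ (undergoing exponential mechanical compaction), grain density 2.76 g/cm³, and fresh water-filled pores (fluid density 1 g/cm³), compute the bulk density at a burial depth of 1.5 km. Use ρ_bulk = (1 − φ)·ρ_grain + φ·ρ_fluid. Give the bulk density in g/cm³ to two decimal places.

2.29 g/cm³

Porosity at depth: φ = 0.63·exp(−0.569×1.5) = 0.63×0.4259 = 0.2683
Bulk density: ρ_b = (1−φ)ρ_g + φ·ρ_f = 0.7317×2.76 + 0.2683×1
       = 2.019 + 0.268 = 2.288 g/cm³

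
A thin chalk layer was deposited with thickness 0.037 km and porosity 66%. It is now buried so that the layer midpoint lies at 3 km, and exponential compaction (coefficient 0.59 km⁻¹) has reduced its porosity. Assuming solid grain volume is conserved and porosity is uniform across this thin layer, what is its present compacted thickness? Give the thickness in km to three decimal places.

Porosity at 3 km: n = 0.66·exp(−0.59×3) = 0.1124
Solid-volume conservation: h(1−n) = h₀(1−n₀) ⇒ h = h₀·(1−n₀)/(1−n)
h = 0.037 × (1 − 0.66)/(1 − 0.1124) = 0.037 × 0.3831 = 0.0142 km

0.014 km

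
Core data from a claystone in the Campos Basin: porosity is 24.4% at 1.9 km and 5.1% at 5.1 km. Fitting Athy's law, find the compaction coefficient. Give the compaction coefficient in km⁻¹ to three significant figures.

Athy: φ(z) = φ₀ e^(−kz) ⇒ φ₁/φ₂ = e^{k(z₂−z₁)} ⇒ k = ln(φ₁/φ₂)/(z₂−z₁)
k = ln(0.244/0.051) / (5.1 − 1.9) = ln(4.784) / 3.2 = 1.5653 / 3.2 = 0.4892 km⁻¹

0.489 km⁻¹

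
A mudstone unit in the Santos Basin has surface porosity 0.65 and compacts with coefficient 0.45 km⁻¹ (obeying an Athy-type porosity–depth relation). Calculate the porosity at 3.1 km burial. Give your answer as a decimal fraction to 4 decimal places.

0.1611

phi = phi₀·exp(−k·z) = 0.65 × exp(−0.45 × 3.1) = 0.65 × exp(−1.395)
  = 0.65 × 0.2478 = 0.1611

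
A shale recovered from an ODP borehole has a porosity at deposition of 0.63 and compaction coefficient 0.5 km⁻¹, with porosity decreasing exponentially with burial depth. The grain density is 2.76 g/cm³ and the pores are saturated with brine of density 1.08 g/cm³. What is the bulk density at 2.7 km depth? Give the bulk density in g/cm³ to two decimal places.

Porosity at depth: phi = 0.63·exp(−0.5×2.7) = 0.63×0.2592 = 0.1633
Bulk density: ρ_b = (1−phi)ρ_g + phi·ρ_f = 0.8367×2.76 + 0.1633×1.08
       = 2.309 + 0.176 = 2.486 g/cm³

2.49 g/cm³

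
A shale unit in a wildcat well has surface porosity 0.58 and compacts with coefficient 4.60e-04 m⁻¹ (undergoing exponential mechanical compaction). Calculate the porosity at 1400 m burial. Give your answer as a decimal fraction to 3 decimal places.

Working in km (1 km = 1000 m; k in km⁻¹ = k in m⁻¹ × 1000):
φ = φ₀·exp(−k·Z) = 0.58 × exp(−0.46 × 1.4) = 0.58 × exp(−0.644)
  = 0.58 × 0.5252 = 0.3046

0.305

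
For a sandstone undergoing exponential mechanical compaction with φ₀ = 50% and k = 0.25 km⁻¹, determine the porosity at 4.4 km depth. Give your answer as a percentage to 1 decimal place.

φ = φ₀·exp(−k·z) = 0.5 × exp(−0.25 × 4.4) = 0.5 × exp(−1.1)
  = 0.5 × 0.3329 = 0.1664

16.6%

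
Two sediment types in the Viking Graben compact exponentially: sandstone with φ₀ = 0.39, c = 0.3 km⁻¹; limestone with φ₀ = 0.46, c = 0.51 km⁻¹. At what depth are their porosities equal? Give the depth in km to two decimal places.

0.79 km

Set φ₀ₐ e^(−cₐz) = φ₀ᵦ e^(−cᵦz) ⇒ ln(φ₀ₐ/φ₀ᵦ) = (cₐ − cᵦ)·z
z = ln(0.39/0.46) / (0.3 − 0.51) = -0.1651 / -0.21 = 0.786 km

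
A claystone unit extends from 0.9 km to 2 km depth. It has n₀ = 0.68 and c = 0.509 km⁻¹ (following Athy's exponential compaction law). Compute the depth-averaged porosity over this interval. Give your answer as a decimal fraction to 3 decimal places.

0.329

⟨n⟩ = (1/(d₂−d₁)) ∫ n₀ e^(−cd) dd = n₀·(e^(−c·d₁) − e^(−c·d₂)) / (c·(d₂−d₁))
e^(−0.509×0.9) = 0.6325; e^(−0.509×2) = 0.3613
⟨n⟩ = 0.68 × (0.6325 − 0.3613) / (0.509 × 1.1) = 0.68 × 0.4843 = 0.3293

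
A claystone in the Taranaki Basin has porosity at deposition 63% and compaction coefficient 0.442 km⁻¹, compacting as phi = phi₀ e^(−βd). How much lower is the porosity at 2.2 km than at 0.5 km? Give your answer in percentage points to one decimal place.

26.7 percentage points

phi(0.5) = 0.63·e^(−0.442×0.5) = 0.5051
phi(2.2) = 0.63·e^(−0.442×2.2) = 0.2382
Δphi = 0.5051 − 0.2382 = 0.2668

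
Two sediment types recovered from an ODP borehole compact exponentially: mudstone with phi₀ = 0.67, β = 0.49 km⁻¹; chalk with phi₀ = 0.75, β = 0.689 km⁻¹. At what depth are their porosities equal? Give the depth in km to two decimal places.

0.57 km

Set phi₀ₐ e^(−βₐz) = phi₀ᵦ e^(−βᵦz) ⇒ ln(phi₀ₐ/phi₀ᵦ) = (βₐ − βᵦ)·z
z = ln(0.67/0.75) / (0.49 − 0.689) = -0.1128 / -0.199 = 0.567 km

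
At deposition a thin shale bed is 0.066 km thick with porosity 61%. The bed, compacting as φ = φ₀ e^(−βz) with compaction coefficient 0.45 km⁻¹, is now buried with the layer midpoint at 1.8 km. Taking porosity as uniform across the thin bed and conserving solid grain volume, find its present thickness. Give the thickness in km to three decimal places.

0.035 km

Porosity at 1.8 km: φ = 0.61·exp(−0.45×1.8) = 0.2714
Solid-volume conservation: h(1−φ) = h₀(1−φ₀) ⇒ h = h₀·(1−φ₀)/(1−φ)
h = 0.066 × (1 − 0.61)/(1 − 0.2714) = 0.066 × 0.5352 = 0.0353 km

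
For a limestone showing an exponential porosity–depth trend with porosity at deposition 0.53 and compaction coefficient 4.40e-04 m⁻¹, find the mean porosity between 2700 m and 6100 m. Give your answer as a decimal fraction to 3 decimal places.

0.084

Working in km (1 km = 1000 m; c in km⁻¹ = c in m⁻¹ × 1000):
⟨phi⟩ = (1/(Z₂−Z₁)) ∫ phi₀ e^(−cZ) dZ = phi₀·(e^(−c·Z₁) − e^(−c·Z₂)) / (c·(Z₂−Z₁))
e^(−0.44×2.7) = 0.3048; e^(−0.44×6.1) = 0.0683
⟨phi⟩ = 0.53 × (0.3048 − 0.0683) / (0.44 × 3.4) = 0.53 × 0.1581 = 0.0838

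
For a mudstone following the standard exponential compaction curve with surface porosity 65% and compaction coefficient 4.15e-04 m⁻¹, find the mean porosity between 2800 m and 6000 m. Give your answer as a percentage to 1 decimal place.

Working in km (1 km = 1000 m; β in km⁻¹ = β in m⁻¹ × 1000):
⟨phi⟩ = (1/(z₂−z₁)) ∫ phi₀ e^(−βz) dz = phi₀·(e^(−β·z₁) − e^(−β·z₂)) / (β·(z₂−z₁))
e^(−0.415×2.8) = 0.3129; e^(−0.415×6) = 0.0829
⟨phi⟩ = 0.65 × (0.3129 − 0.0829) / (0.415 × 3.2) = 0.65 × 0.1732 = 0.1126

11.3%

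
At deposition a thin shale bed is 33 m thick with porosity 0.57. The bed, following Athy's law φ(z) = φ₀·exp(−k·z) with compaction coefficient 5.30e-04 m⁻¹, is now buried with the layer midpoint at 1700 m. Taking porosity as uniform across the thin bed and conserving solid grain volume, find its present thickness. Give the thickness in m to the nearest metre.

Working in km (1 km = 1000 m; k in km⁻¹ = k in m⁻¹ × 1000):
Porosity at 1.7 km: φ = 0.57·exp(−0.53×1.7) = 0.2315
Solid-volume conservation: h(1−φ) = h₀(1−φ₀) ⇒ h = h₀·(1−φ₀)/(1−φ)
h = 0.033 × (1 − 0.57)/(1 − 0.2315) = 0.033 × 0.5595 = 0.0185 km

18 m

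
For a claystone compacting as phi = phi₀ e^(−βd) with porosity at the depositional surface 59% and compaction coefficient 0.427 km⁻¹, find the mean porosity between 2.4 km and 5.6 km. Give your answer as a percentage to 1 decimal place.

11.5%

⟨phi⟩ = (1/(d₂−d₁)) ∫ phi₀ e^(−βd) dd = phi₀·(e^(−β·d₁) − e^(−β·d₂)) / (β·(d₂−d₁))
e^(−0.427×2.4) = 0.3589; e^(−0.427×5.6) = 0.0915
⟨phi⟩ = 0.59 × (0.3589 − 0.0915) / (0.427 × 3.2) = 0.59 × 0.1957 = 0.1154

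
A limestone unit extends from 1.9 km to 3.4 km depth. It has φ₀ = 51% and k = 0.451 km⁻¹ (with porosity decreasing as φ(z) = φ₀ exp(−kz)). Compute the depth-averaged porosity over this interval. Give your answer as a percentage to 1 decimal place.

⟨φ⟩ = (1/(z₂−z₁)) ∫ φ₀ e^(−kz) dz = φ₀·(e^(−k·z₁) − e^(−k·z₂)) / (k·(z₂−z₁))
e^(−0.451×1.9) = 0.4245; e^(−0.451×3.4) = 0.2158
⟨φ⟩ = 0.51 × (0.4245 − 0.2158) / (0.451 × 1.5) = 0.51 × 0.3085 = 0.1573

15.7%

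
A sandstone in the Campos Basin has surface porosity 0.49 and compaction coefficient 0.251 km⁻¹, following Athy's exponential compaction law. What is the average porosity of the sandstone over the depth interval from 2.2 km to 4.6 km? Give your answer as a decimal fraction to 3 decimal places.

⟨phi⟩ = (1/(z₂−z₁)) ∫ phi₀ e^(−kz) dz = phi₀·(e^(−k·z₁) − e^(−k·z₂)) / (k·(z₂−z₁))
e^(−0.251×2.2) = 0.5757; e^(−0.251×4.6) = 0.3152
⟨phi⟩ = 0.49 × (0.5757 − 0.3152) / (0.251 × 2.4) = 0.49 × 0.4324 = 0.2119

0.212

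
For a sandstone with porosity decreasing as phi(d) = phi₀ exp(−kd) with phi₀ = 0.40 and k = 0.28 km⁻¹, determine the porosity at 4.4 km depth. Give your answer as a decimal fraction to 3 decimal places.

phi = phi₀·exp(−k·d) = 0.4 × exp(−0.28 × 4.4) = 0.4 × exp(−1.232)
  = 0.4 × 0.2917 = 0.1167

0.117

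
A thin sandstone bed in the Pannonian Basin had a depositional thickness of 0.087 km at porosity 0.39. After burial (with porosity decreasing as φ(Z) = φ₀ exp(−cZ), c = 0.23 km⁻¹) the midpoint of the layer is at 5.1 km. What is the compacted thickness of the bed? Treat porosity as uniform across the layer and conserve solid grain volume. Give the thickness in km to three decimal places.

Porosity at 5.1 km: φ = 0.39·exp(−0.23×5.1) = 0.1207
Solid-volume conservation: h(1−φ) = h₀(1−φ₀) ⇒ h = h₀·(1−φ₀)/(1−φ)
h = 0.087 × (1 − 0.39)/(1 − 0.1207) = 0.087 × 0.6937 = 0.0604 km

0.060 km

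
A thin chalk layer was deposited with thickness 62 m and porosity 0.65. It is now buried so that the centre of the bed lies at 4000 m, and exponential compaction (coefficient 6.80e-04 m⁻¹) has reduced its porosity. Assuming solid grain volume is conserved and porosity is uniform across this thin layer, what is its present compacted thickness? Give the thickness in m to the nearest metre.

23 m

Working in km (1 km = 1000 m; β in km⁻¹ = β in m⁻¹ × 1000):
Porosity at 4 km: phi = 0.65·exp(−0.68×4) = 0.0428
Solid-volume conservation: h(1−phi) = h₀(1−phi₀) ⇒ h = h₀·(1−phi₀)/(1−phi)
h = 0.062 × (1 − 0.65)/(1 − 0.0428) = 0.062 × 0.3657 = 0.0227 km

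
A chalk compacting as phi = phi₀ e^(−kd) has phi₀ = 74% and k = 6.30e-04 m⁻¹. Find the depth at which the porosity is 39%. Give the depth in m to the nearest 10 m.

1020 m

Working in km (1 km = 1000 m; k in km⁻¹ = k in m⁻¹ × 1000):
Invert Athy's law: d = ln(phi₀/phi) / k
d = ln(0.74/0.39) / 0.63 = ln(1.897) / 0.63 = 0.6405 / 0.63 = 1.017 km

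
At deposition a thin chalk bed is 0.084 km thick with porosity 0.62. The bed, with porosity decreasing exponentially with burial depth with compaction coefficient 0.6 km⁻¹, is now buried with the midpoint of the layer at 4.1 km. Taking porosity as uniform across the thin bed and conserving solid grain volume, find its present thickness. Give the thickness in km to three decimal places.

0.034 km

Porosity at 4.1 km: n = 0.62·exp(−0.6×4.1) = 0.0530
Solid-volume conservation: h(1−n) = h₀(1−n₀) ⇒ h = h₀·(1−n₀)/(1−n)
h = 0.084 × (1 − 0.62)/(1 − 0.0530) = 0.084 × 0.4013 = 0.0337 km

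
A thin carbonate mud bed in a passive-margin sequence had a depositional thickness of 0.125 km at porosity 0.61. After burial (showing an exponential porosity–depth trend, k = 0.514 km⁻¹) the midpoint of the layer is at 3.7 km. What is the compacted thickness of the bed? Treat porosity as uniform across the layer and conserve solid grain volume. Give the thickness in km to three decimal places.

Porosity at 3.7 km: φ = 0.61·exp(−0.514×3.7) = 0.0911
Solid-volume conservation: h(1−φ) = h₀(1−φ₀) ⇒ h = h₀·(1−φ₀)/(1−φ)
h = 0.125 × (1 − 0.61)/(1 − 0.0911) = 0.125 × 0.4291 = 0.0536 km

0.054 km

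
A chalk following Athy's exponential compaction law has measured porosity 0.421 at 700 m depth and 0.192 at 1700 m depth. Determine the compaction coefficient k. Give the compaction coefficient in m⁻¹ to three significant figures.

Working in km (1 km = 1000 m; k in km⁻¹ = k in m⁻¹ × 1000):
Athy: phi(d) = phi₀ e^(−kd) ⇒ phi₁/phi₂ = e^{k(d₂−d₁)} ⇒ k = ln(phi₁/phi₂)/(d₂−d₁)
k = ln(0.421/0.192) / (1.7 − 0.7) = ln(2.193) / 1 = 0.7851 / 1 = 0.7851 km⁻¹

0.000785 m⁻¹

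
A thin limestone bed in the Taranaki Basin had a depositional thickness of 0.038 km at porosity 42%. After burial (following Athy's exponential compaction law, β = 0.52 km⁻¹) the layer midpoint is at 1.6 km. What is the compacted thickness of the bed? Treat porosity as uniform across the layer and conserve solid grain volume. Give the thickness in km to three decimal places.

Porosity at 1.6 km: n = 0.42·exp(−0.52×1.6) = 0.1828
Solid-volume conservation: h(1−n) = h₀(1−n₀) ⇒ h = h₀·(1−n₀)/(1−n)
h = 0.038 × (1 − 0.42)/(1 − 0.1828) = 0.038 × 0.7097 = 0.0270 km

0.027 km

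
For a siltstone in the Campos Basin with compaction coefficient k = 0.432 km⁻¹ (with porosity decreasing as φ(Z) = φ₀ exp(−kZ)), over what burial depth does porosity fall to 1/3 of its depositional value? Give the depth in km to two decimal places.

2.54 km

φ/φ₀ = 1/3 ⇒ exp(−k·Z) = 1/3 ⇒ Z = ln(3) / k
Z = 1.0986 / 0.432 = 2.543 km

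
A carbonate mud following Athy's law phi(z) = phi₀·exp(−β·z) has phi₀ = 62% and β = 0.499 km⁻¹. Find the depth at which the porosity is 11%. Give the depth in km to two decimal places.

Invert Athy's law: z = ln(phi₀/phi) / β
z = ln(0.62/0.11) / 0.499 = ln(5.636) / 0.499 = 1.7292 / 0.499 = 3.465 km

3.47 km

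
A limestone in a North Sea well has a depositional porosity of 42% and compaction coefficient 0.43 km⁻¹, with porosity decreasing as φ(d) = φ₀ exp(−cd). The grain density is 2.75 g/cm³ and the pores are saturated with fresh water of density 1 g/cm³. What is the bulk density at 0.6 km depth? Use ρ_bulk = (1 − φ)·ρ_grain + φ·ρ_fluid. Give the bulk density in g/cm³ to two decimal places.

2.18 g/cm³

Porosity at depth: φ = 0.42·exp(−0.43×0.6) = 0.42×0.7726 = 0.3245
Bulk density: ρ_b = (1−φ)ρ_g + φ·ρ_f = 0.6755×2.75 + 0.3245×1
       = 1.858 + 0.324 = 2.182 g/cm³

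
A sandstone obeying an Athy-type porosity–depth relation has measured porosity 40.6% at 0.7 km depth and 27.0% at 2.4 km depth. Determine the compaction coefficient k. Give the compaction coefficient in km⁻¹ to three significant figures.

0.240 km⁻¹

Athy: n(z) = n₀ e^(−kz) ⇒ n₁/n₂ = e^{k(z₂−z₁)} ⇒ k = ln(n₁/n₂)/(z₂−z₁)
k = ln(0.406/0.27) / (2.4 − 0.7) = ln(1.504) / 1.7 = 0.4079 / 1.7 = 0.24 km⁻¹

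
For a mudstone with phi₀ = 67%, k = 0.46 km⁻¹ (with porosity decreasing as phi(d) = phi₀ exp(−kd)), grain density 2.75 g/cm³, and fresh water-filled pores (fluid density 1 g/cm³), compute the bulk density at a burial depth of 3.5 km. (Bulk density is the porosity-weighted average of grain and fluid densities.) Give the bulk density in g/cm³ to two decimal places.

Porosity at depth: phi = 0.67·exp(−0.46×3.5) = 0.67×0.1999 = 0.1339
Bulk density: ρ_b = (1−phi)ρ_g + phi·ρ_f = 0.8661×2.75 + 0.1339×1
       = 2.382 + 0.134 = 2.516 g/cm³

2.52 g/cm³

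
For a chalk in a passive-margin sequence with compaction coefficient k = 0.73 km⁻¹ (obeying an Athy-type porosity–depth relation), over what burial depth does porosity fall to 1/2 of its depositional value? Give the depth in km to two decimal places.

φ/φ₀ = 1/2 ⇒ exp(−k·d) = 1/2 ⇒ d = ln(2) / k
d = 0.6931 / 0.73 = 0.950 km

0.95 km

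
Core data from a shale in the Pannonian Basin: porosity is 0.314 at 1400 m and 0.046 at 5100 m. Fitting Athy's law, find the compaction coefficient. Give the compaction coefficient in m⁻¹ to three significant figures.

0.000519 m⁻¹

Working in km (1 km = 1000 m; k in km⁻¹ = k in m⁻¹ × 1000):
Athy: n(Z) = n₀ e^(−kZ) ⇒ n₁/n₂ = e^{k(Z₂−Z₁)} ⇒ k = ln(n₁/n₂)/(Z₂−Z₁)
k = ln(0.314/0.046) / (5.1 − 1.4) = ln(6.826) / 3.7 = 1.9208 / 3.7 = 0.5191 km⁻¹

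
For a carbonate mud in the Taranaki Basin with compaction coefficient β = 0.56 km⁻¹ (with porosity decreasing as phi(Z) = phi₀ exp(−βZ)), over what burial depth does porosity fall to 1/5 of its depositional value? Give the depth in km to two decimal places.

2.87 km

phi/phi₀ = 1/5 ⇒ exp(−β·Z) = 1/5 ⇒ Z = ln(5) / β
Z = 1.6094 / 0.56 = 2.874 km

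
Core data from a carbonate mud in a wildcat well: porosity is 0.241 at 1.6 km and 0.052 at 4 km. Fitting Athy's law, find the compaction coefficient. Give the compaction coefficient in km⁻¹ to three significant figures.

0.639 km⁻¹

Athy: φ(d) = φ₀ e^(−cd) ⇒ φ₁/φ₂ = e^{c(d₂−d₁)} ⇒ c = ln(φ₁/φ₂)/(d₂−d₁)
c = ln(0.241/0.052) / (4 − 1.6) = ln(4.635) / 2.4 = 1.5336 / 2.4 = 0.639 km⁻¹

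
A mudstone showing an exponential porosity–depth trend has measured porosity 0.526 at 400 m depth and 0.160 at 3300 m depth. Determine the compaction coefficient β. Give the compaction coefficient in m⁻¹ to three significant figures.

Working in km (1 km = 1000 m; β in km⁻¹ = β in m⁻¹ × 1000):
Athy: n(z) = n₀ e^(−βz) ⇒ n₁/n₂ = e^{β(z₂−z₁)} ⇒ β = ln(n₁/n₂)/(z₂−z₁)
β = ln(0.526/0.16) / (3.3 − 0.4) = ln(3.288) / 2.9 = 1.1901 / 2.9 = 0.4104 km⁻¹

0.000410 m⁻¹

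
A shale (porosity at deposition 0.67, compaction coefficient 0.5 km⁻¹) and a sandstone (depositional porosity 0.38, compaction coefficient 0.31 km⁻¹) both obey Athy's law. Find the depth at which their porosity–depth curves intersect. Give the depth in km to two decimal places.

2.98 km

Set n₀ₐ e^(−cₐz) = n₀ᵦ e^(−cᵦz) ⇒ ln(n₀ₐ/n₀ᵦ) = (cₐ − cᵦ)·z
z = ln(0.67/0.38) / (0.5 − 0.31) = 0.5671 / 0.19 = 2.985 km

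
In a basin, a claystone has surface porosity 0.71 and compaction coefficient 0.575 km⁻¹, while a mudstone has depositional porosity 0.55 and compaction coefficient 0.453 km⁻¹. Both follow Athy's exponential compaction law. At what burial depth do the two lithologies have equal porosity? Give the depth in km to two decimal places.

2.09 km

Set φ₀ₐ e^(−βₐz) = φ₀ᵦ e^(−βᵦz) ⇒ ln(φ₀ₐ/φ₀ᵦ) = (βₐ − βᵦ)·z
z = ln(0.71/0.55) / (0.575 − 0.453) = 0.2553 / 0.122 = 2.093 km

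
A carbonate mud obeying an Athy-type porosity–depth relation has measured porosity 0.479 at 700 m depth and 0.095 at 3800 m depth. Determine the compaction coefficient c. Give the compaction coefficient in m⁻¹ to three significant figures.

Working in km (1 km = 1000 m; c in km⁻¹ = c in m⁻¹ × 1000):
Athy: φ(d) = φ₀ e^(−cd) ⇒ φ₁/φ₂ = e^{c(d₂−d₁)} ⇒ c = ln(φ₁/φ₂)/(d₂−d₁)
c = ln(0.479/0.095) / (3.8 − 0.7) = ln(5.042) / 3.1 = 1.6178 / 3.1 = 0.5219 km⁻¹

0.000522 m⁻¹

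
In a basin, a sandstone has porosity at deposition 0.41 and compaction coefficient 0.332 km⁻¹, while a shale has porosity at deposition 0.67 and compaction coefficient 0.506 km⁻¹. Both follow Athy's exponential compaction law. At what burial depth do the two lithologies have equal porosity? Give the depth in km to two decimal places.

Set phi₀ₐ e^(−βₐZ) = phi₀ᵦ e^(−βᵦZ) ⇒ ln(phi₀ₐ/phi₀ᵦ) = (βₐ − βᵦ)·Z
Z = ln(0.41/0.67) / (0.332 − 0.506) = -0.4911 / -0.174 = 2.823 km

2.82 km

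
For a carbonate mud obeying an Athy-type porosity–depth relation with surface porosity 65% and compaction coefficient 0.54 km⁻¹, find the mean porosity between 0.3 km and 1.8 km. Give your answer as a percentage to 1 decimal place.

⟨φ⟩ = (1/(z₂−z₁)) ∫ φ₀ e^(−βz) dz = φ₀·(e^(−β·z₁) − e^(−β·z₂)) / (β·(z₂−z₁))
e^(−0.54×0.3) = 0.8504; e^(−0.54×1.8) = 0.3783
⟨φ⟩ = 0.65 × (0.8504 − 0.3783) / (0.54 × 1.5) = 0.65 × 0.5829 = 0.3789

37.9%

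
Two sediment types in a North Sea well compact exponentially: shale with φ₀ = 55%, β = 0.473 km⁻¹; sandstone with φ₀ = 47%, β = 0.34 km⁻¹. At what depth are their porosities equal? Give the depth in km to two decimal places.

Set φ₀ₐ e^(−βₐZ) = φ₀ᵦ e^(−βᵦZ) ⇒ ln(φ₀ₐ/φ₀ᵦ) = (βₐ − βᵦ)·Z
Z = ln(0.55/0.47) / (0.473 − 0.34) = 0.1572 / 0.133 = 1.182 km

1.18 km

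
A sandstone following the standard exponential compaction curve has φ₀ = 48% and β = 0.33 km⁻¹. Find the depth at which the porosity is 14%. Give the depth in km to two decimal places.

3.73 km

Invert Athy's law: z = ln(φ₀/φ) / β
z = ln(0.48/0.14) / 0.33 = ln(3.429) / 0.33 = 1.2321 / 0.33 = 3.734 km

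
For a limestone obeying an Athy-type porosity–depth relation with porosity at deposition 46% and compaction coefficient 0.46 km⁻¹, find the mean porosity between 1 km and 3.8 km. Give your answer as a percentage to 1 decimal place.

16.3%

⟨n⟩ = (1/(d₂−d₁)) ∫ n₀ e^(−kd) dd = n₀·(e^(−k·d₁) − e^(−k·d₂)) / (k·(d₂−d₁))
e^(−0.46×1) = 0.6313; e^(−0.46×3.8) = 0.1741
⟨n⟩ = 0.46 × (0.6313 − 0.1741) / (0.46 × 2.8) = 0.46 × 0.3549 = 0.1633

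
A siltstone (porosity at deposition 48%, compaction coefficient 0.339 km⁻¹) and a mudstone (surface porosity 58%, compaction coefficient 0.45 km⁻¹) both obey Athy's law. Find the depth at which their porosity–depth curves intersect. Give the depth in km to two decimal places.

1.70 km

Set n₀ₐ e^(−cₐZ) = n₀ᵦ e^(−cᵦZ) ⇒ ln(n₀ₐ/n₀ᵦ) = (cₐ − cᵦ)·Z
Z = ln(0.48/0.58) / (0.339 − 0.45) = -0.1892 / -0.111 = 1.705 km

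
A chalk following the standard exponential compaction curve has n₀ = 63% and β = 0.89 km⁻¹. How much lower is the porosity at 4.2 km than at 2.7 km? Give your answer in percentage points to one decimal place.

4.2 percentage points

n(2.7) = 0.63·e^(−0.89×2.7) = 0.0570
n(4.2) = 0.63·e^(−0.89×4.2) = 0.0150
Δn = 0.0570 − 0.0150 = 0.0420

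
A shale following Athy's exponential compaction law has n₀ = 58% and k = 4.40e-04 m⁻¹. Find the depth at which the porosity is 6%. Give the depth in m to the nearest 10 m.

5160 m

Working in km (1 km = 1000 m; k in km⁻¹ = k in m⁻¹ × 1000):
Invert Athy's law: d = ln(n₀/n) / k
d = ln(0.58/0.06) / 0.44 = ln(9.667) / 0.44 = 2.2687 / 0.44 = 5.156 km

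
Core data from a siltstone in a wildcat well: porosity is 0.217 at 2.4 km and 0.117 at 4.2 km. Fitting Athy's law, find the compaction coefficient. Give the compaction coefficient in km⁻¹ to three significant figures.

0.343 km⁻¹

Athy: n(z) = n₀ e^(−βz) ⇒ n₁/n₂ = e^{β(z₂−z₁)} ⇒ β = ln(n₁/n₂)/(z₂−z₁)
β = ln(0.217/0.117) / (4.2 − 2.4) = ln(1.855) / 1.8 = 0.6177 / 1.8 = 0.3432 km⁻¹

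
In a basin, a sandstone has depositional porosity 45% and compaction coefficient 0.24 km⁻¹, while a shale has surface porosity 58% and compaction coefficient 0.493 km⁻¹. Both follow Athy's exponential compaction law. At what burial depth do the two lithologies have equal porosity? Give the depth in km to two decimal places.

Set n₀ₐ e^(−βₐZ) = n₀ᵦ e^(−βᵦZ) ⇒ ln(n₀ₐ/n₀ᵦ) = (βₐ − βᵦ)·Z
Z = ln(0.45/0.58) / (0.24 − 0.493) = -0.2538 / -0.253 = 1.003 km

1.00 km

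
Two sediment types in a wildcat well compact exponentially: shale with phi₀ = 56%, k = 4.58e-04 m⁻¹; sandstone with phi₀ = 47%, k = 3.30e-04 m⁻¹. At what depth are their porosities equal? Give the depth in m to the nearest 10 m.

1370 m

Working in km (1 km = 1000 m; k in km⁻¹ = k in m⁻¹ × 1000):
Set phi₀ₐ e^(−kₐd) = phi₀ᵦ e^(−kᵦd) ⇒ ln(phi₀ₐ/phi₀ᵦ) = (kₐ − kᵦ)·d
d = ln(0.56/0.47) / (0.458 − 0.33) = 0.1752 / 0.128 = 1.369 km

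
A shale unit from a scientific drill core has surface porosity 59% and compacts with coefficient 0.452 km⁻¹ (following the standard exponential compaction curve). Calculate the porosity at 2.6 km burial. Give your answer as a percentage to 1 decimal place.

φ = φ₀·exp(−β·z) = 0.59 × exp(−0.452 × 2.6) = 0.59 × exp(−1.175)
  = 0.59 × 0.3088 = 0.1822

18.2%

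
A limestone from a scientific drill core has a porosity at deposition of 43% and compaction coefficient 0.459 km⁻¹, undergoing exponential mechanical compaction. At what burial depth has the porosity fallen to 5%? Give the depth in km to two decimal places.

4.69 km

Invert Athy's law: z = ln(n₀/n) / β
z = ln(0.43/0.05) / 0.459 = ln(8.6) / 0.459 = 2.1518 / 0.459 = 4.688 km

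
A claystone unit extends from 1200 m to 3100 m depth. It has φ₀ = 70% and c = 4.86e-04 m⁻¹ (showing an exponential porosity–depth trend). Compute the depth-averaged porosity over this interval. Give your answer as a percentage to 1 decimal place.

Working in km (1 km = 1000 m; c in km⁻¹ = c in m⁻¹ × 1000):
⟨φ⟩ = (1/(Z₂−Z₁)) ∫ φ₀ e^(−cZ) dZ = φ₀·(e^(−c·Z₁) − e^(−c·Z₂)) / (c·(Z₂−Z₁))
e^(−0.486×1.2) = 0.5581; e^(−0.486×3.1) = 0.2217
⟨φ⟩ = 0.7 × (0.5581 − 0.2217) / (0.486 × 1.9) = 0.7 × 0.3644 = 0.2550

25.5%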